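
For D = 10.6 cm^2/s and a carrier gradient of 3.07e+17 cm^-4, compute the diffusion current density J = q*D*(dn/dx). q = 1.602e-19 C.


Step 1: J = q * D * (dn/dx)
Step 2: J = 1.602e-19 * 10.6 * 3.07e+17
Step 3: J = 5.21e-01 A/cm^2

5.21e-01


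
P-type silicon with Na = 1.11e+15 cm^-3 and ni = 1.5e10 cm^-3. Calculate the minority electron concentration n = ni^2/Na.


Step 1: Majority hole concentration p ≈ Na = 1.11e+15 cm^-3
Step 2: n = ni^2 / Na = (1.5e10)^2 / 1.11e+15
Step 3: n = 2.03e+05 cm^-3

2.03e+05


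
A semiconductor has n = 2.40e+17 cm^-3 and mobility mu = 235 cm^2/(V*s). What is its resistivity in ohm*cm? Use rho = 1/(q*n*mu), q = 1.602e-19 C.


Step 1: sigma = q * n * mu = 1.602e-19 * 2.40e+17 * 235 = 9.03528e+00 S/cm
Step 2: rho = 1 / sigma = 1 / 9.03528e+00 = 0.1107 ohm*cm

0.1107


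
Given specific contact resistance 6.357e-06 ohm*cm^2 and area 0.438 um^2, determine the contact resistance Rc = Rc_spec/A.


Step 1: Convert area to cm^2: 0.438 um^2 = 4.3800e-09 cm^2
Step 2: Rc = Rc_spec / A = 6.357e-06 / 4.3800e-09
Step 3: Rc = 1.45e+03 ohms

1.45e+03


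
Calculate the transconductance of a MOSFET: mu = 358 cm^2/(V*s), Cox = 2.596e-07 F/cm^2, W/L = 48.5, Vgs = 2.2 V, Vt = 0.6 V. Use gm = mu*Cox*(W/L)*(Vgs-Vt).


Step 1: Vov = Vgs - Vt = 2.2 - 0.6 = 1.6 V
Step 2: gm = mu * Cox * (W/L) * Vov
Step 3: gm = 358 * 2.596e-07 * 48.5 * 1.6 = 7.21e-03 S

7.21e-03


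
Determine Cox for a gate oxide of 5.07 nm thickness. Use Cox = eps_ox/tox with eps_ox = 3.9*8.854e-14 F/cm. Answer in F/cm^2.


Step 1: eps_ox = 3.9 * 8.854e-14 = 3.45306e-13 F/cm
Step 2: tox in cm = 5.07 nm * 1e-7 = 5.0700e-07 cm
Step 3: Cox = 3.45306e-13 / 5.0700e-07 = 6.81e-07 F/cm^2

6.81e-07


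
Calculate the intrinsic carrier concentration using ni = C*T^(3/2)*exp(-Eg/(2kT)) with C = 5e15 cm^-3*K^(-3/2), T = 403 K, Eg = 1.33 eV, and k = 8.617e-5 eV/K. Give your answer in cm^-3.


Step 1: Compute kT = 8.617e-5 * 403 = 0.03472651 eV
Step 2: Exponent = -Eg/(2kT) = -1.33/(2*0.03472651) = -19.14964
Step 3: T^(3/2) = 403^1.5 = 8090.17
Step 4: ni = 5e15 * 8090.17 * exp(-19.14964) = 1.95e+11 cm^-3

1.95e+11


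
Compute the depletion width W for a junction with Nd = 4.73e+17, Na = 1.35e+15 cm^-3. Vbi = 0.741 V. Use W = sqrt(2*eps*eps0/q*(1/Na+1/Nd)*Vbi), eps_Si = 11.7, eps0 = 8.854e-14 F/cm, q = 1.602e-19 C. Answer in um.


Step 1: 1/Na + 1/Nd = 1/1.35e+15 + 1/4.73e+17 = 7.42855e-16
Step 2: 2*eps*eps0/q = 2*11.7*8.854e-14/1.602e-19 = 1.293281e+07
Step 3: W^2 = 1.293281e+07 * 7.42855e-16 * 0.741 = 7.11894e-09
Step 4: W = sqrt(7.11894e-09) = 8.437e-05 cm = 0.8437 um

0.8437


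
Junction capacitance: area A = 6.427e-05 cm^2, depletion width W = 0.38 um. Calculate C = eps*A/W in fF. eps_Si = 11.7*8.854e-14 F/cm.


Step 1: eps_Si = 11.7 * 8.854e-14 = 1.035918e-12 F/cm
Step 2: W in cm = 0.38 * 1e-4 = 3.80e-05 cm
Step 3: C = 1.035918e-12 * 6.427e-05 / 3.80e-05 = 1.752064e-12 F
Step 4: C = 1752.06 fF

1752.06


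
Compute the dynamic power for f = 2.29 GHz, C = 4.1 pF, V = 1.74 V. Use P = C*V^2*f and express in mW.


Step 1: V^2 = 1.74^2 = 3.0276 V^2
Step 2: P = C*V^2*f = 4.1e-12 F * 3.0276 * 2.29e9 Hz
Step 3: P = 2.84261364e-02 W
Step 4: P = 28.426 mW

28.426


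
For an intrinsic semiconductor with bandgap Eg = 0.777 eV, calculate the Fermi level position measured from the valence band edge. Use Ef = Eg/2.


Step 1: For an intrinsic semiconductor, the Fermi level sits at midgap.
Step 2: Ef = Eg / 2 = 0.777 / 2 = 0.3885 eV

0.3885


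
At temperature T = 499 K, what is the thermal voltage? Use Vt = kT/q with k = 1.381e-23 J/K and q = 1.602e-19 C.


Step 1: kT = 1.381e-23 * 499 = 6.89119e-21 J
Step 2: Vt = kT/q = 6.89119e-21 / 1.602e-19
Step 3: Vt = 0.04302 V

0.04302


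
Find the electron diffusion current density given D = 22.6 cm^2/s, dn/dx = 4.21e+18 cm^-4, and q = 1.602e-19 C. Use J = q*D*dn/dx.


Step 1: J = q * D * (dn/dx)
Step 2: J = 1.602e-19 * 22.6 * 4.21e+18
Step 3: J = 1.52e+01 A/cm^2

1.52e+01


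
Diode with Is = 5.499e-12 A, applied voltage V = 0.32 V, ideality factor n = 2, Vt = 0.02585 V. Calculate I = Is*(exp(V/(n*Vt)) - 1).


Step 1: V/(n*Vt) = 0.32/(2*0.02585) = 6.1896
Step 2: exp(6.1896) = 4.8765e+02
Step 3: I = 5.499e-12 * (4.8765e+02 - 1) = 2.68e-09 A

2.68e-09


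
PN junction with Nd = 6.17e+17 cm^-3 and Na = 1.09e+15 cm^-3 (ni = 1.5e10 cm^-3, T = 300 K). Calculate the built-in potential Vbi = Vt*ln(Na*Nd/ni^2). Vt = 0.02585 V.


Step 1: Compute Na*Nd/ni^2 = 1.09e+15 * 6.17e+17 / (1.5e10)^2 = 2.9890e+12
Step 2: ln(2.9890e+12) = 28.7260
Step 3: Vbi = 0.02585 * 28.7260 = 0.743 V

0.743


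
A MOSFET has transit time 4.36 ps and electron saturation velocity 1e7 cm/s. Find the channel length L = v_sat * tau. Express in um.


Step 1: tau in seconds = 4.36 ps * 1e-12 = 4.3600e-12 s
Step 2: L = v_sat * tau = 1e7 * 4.3600e-12 = 4.3600e-05 cm
Step 3: L in um = 4.3600e-05 * 1e4 = 0.436 um

0.436


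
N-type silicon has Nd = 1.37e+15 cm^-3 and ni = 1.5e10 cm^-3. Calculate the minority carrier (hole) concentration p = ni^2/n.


Step 1: Since Nd >> ni, n ≈ Nd = 1.37e+15 cm^-3
Step 2: p = ni^2 / n = (1.5e10)^2 / 1.37e+15
Step 3: p = 2.25e20 / 1.37e+15 = 1.64e+05 cm^-3

1.64e+05


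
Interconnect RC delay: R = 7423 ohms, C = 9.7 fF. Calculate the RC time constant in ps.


Step 1: tau = R * C
Step 2: tau = 7423 * 9.7 fF = 7423 * 9.7e-15 F
Step 3: tau = 7.20031e-11 s = 72.0031 ps

72.0031


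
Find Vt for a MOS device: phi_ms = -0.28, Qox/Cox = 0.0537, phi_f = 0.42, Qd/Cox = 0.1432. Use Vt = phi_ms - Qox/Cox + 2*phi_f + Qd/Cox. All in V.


Step 1: Vt = phi_ms - Qox/Cox + 2*phi_f + Qd/Cox
Step 2: Vt = -0.28 - 0.0537 + 2*0.42 + 0.1432
Step 3: Vt = -0.28 - 0.0537 + 0.84 + 0.1432
Step 4: Vt = 0.6495 V

0.6495


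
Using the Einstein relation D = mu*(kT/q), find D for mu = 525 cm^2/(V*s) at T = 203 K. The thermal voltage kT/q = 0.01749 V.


Step 1: D = mu * (kT/q)
Step 2: D = 525 * 0.01749
Step 3: D = 9.18 cm^2/s

9.18


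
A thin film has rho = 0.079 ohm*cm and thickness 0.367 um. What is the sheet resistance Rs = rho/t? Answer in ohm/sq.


Step 1: Convert thickness to cm: t = 0.367 um = 3.6700e-05 cm
Step 2: Rs = rho / t = 0.079 / 3.6700e-05
Step 3: Rs = 2152.6 ohm/sq

2152.6


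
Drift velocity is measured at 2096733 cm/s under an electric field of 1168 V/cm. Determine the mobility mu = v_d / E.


Step 1: mu = v_d / E
Step 2: mu = 2096733 / 1168
Step 3: mu = 1795.15 cm^2/(V*s)

1795.15


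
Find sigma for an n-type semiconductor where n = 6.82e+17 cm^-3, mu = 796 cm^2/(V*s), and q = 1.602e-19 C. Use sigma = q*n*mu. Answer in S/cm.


Step 1: sigma = q * n * mu
Step 2: sigma = 1.602e-19 * 6.82e+17 * 796
Step 3: sigma = 8.697e+01 S/cm

8.697e+01


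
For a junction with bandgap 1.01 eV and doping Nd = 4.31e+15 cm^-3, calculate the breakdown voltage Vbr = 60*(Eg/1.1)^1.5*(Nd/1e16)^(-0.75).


Step 1: Eg/1.1 = 1.01/1.1 = 0.918182
Step 2: (Eg/1.1)^1.5 = 0.918182^1.5 = 0.879819
Step 3: (Nd/1e16)^(-0.75) = (0.431)^(-0.75) = 1.879932
Step 4: Vbr = 60 * 0.879819 * 1.879932 = 99.2 V

99.2


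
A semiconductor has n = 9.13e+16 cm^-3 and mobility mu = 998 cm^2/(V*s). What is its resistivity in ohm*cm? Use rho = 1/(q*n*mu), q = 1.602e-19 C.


Step 1: sigma = q * n * mu = 1.602e-19 * 9.13e+16 * 998 = 1.45970e+01 S/cm
Step 2: rho = 1 / sigma = 1 / 1.45970e+01 = 0.06851 ohm*cm

0.06851


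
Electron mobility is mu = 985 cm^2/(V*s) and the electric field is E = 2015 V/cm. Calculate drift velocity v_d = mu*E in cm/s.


Step 1: v_d = mu * E
Step 2: v_d = 985 * 2015 = 1984775
Step 3: v_d = 1.98e+06 cm/s

1.98e+06


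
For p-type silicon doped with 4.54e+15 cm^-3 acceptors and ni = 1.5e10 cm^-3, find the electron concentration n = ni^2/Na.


Step 1: Majority hole concentration p ≈ Na = 4.54e+15 cm^-3
Step 2: n = ni^2 / Na = (1.5e10)^2 / 4.54e+15
Step 3: n = 4.96e+04 cm^-3

4.96e+04


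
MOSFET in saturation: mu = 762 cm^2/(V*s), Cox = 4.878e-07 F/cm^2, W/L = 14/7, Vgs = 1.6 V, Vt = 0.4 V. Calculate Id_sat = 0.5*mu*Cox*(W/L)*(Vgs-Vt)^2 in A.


Step 1: Overdrive voltage Vov = Vgs - Vt = 1.6 - 0.4 = 1.2 V
Step 2: W/L = 14/7 = 2
Step 3: Id = 0.5 * 762 * 4.878e-07 * 2 * 1.2^2
Step 4: Id = 5.35e-04 A

5.35e-04


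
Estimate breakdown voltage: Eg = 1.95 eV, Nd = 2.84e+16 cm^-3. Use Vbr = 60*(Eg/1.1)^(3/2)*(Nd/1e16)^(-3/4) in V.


Step 1: Eg/1.1 = 1.95/1.1 = 1.772727
Step 2: (Eg/1.1)^1.5 = 1.772727^1.5 = 2.360276
Step 3: (Nd/1e16)^(-0.75) = (2.84)^(-0.75) = 0.457100
Step 4: Vbr = 60 * 2.360276 * 0.457100 = 64.7 V

64.7


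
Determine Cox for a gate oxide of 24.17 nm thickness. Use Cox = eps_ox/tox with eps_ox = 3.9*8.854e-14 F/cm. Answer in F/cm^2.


Step 1: eps_ox = 3.9 * 8.854e-14 = 3.45306e-13 F/cm
Step 2: tox in cm = 24.17 nm * 1e-7 = 2.4170e-06 cm
Step 3: Cox = 3.45306e-13 / 2.4170e-06 = 1.43e-07 F/cm^2

1.43e-07


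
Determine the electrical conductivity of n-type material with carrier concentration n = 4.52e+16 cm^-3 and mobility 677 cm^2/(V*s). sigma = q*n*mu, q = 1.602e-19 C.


Step 1: sigma = q * n * mu
Step 2: sigma = 1.602e-19 * 4.52e+16 * 677
Step 3: sigma = 4.902e+00 S/cm

4.902e+00


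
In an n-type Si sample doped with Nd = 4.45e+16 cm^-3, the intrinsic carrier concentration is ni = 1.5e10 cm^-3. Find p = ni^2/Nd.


Step 1: Since Nd >> ni, n ≈ Nd = 4.45e+16 cm^-3
Step 2: p = ni^2 / n = (1.5e10)^2 / 4.45e+16
Step 3: p = 2.25e20 / 4.45e+16 = 5.06e+03 cm^-3

5.06e+03


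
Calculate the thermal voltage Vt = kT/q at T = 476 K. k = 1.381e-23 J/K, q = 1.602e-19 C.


Step 1: kT = 1.381e-23 * 476 = 6.57356e-21 J
Step 2: Vt = kT/q = 6.57356e-21 / 1.602e-19
Step 3: Vt = 0.04103 V

0.04103


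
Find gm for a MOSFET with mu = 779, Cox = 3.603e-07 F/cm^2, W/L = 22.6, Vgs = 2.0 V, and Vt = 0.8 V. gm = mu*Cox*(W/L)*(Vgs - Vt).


Step 1: Vov = Vgs - Vt = 2.0 - 0.8 = 1.2 V
Step 2: gm = mu * Cox * (W/L) * Vov
Step 3: gm = 779 * 3.603e-07 * 22.6 * 1.2 = 7.61e-03 S

7.61e-03


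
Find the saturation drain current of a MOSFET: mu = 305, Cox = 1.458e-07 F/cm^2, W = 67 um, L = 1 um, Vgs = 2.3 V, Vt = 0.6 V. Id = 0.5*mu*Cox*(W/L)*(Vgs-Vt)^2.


Step 1: Overdrive voltage Vov = Vgs - Vt = 2.3 - 0.6 = 1.7 V
Step 2: W/L = 67/1 = 67
Step 3: Id = 0.5 * 305 * 1.458e-07 * 67 * 1.7^2
Step 4: Id = 4.31e-03 A

4.31e-03


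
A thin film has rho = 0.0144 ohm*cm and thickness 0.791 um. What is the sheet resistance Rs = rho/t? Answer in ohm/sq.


Step 1: Convert thickness to cm: t = 0.791 um = 7.9100e-05 cm
Step 2: Rs = rho / t = 0.0144 / 7.9100e-05
Step 3: Rs = 182.0 ohm/sq

182.0


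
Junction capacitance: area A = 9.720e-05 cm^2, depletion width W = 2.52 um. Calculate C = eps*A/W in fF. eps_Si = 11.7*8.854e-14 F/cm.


Step 1: eps_Si = 11.7 * 8.854e-14 = 1.035918e-12 F/cm
Step 2: W in cm = 2.52 * 1e-4 = 2.52e-04 cm
Step 3: C = 1.035918e-12 * 9.720e-05 / 2.52e-04 = 3.995684e-13 F
Step 4: C = 399.57 fF

399.57


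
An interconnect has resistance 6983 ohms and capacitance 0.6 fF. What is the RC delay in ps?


Step 1: tau = R * C
Step 2: tau = 6983 * 0.6 fF = 6983 * 6.0e-16 F
Step 3: tau = 4.1898e-12 s = 4.1898 ps

4.1898


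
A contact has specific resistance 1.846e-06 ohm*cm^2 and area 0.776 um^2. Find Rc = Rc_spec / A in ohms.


Step 1: Convert area to cm^2: 0.776 um^2 = 7.7600e-09 cm^2
Step 2: Rc = Rc_spec / A = 1.846e-06 / 7.7600e-09
Step 3: Rc = 2.38e+02 ohms

2.38e+02


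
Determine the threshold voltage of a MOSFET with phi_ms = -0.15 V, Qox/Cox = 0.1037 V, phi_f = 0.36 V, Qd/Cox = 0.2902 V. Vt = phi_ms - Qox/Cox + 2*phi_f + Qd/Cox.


Step 1: Vt = phi_ms - Qox/Cox + 2*phi_f + Qd/Cox
Step 2: Vt = -0.15 - 0.1037 + 2*0.36 + 0.2902
Step 3: Vt = -0.15 - 0.1037 + 0.72 + 0.2902
Step 4: Vt = 0.7565 V

0.7565


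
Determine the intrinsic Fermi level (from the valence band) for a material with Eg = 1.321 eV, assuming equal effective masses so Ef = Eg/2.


Step 1: For an intrinsic semiconductor, the Fermi level sits at midgap.
Step 2: Ef = Eg / 2 = 1.321 / 2 = 0.6605 eV

0.6605


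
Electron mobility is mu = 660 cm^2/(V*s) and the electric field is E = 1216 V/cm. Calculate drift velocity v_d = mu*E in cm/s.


Step 1: v_d = mu * E
Step 2: v_d = 660 * 1216 = 802560
Step 3: v_d = 8.03e+05 cm/s

8.03e+05


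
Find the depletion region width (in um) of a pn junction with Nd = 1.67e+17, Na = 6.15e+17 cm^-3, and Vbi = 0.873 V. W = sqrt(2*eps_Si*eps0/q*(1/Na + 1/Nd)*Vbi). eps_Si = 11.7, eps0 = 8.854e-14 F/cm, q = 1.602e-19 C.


Step 1: 1/Na + 1/Nd = 1/6.15e+17 + 1/1.67e+17 = 7.61404e-18
Step 2: 2*eps*eps0/q = 2*11.7*8.854e-14/1.602e-19 = 1.293281e+07
Step 3: W^2 = 1.293281e+07 * 7.61404e-18 * 0.873 = 8.59651e-11
Step 4: W = sqrt(8.59651e-11) = 9.272e-06 cm = 0.09272 um

0.09272


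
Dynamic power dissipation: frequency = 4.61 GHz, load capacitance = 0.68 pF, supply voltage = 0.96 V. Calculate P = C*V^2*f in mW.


Step 1: V^2 = 0.96^2 = 0.9216 V^2
Step 2: P = C*V^2*f = 0.68e-12 F * 0.9216 * 4.61e9 Hz
Step 3: P = 2.88903168e-03 W
Step 4: P = 2.889 mW

2.889


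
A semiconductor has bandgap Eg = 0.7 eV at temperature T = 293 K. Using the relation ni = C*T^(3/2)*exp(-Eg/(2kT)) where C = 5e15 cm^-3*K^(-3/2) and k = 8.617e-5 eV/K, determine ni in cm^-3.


Step 1: Compute kT = 8.617e-5 * 293 = 0.02524781 eV
Step 2: Exponent = -Eg/(2kT) = -0.7/(2*0.02524781) = -13.86259
Step 3: T^(3/2) = 293^1.5 = 5015.35
Step 4: ni = 5e15 * 5015.35 * exp(-13.86259) = 2.39e+13 cm^-3

2.39e+13


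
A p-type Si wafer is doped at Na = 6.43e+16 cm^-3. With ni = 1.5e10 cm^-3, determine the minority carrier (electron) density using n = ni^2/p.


Step 1: Majority hole concentration p ≈ Na = 6.43e+16 cm^-3
Step 2: n = ni^2 / Na = (1.5e10)^2 / 6.43e+16
Step 3: n = 3.50e+03 cm^-3

3.50e+03


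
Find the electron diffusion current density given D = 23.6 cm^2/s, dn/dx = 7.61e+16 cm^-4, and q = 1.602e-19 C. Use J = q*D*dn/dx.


Step 1: J = q * D * (dn/dx)
Step 2: J = 1.602e-19 * 23.6 * 7.61e+16
Step 3: J = 2.88e-01 A/cm^2

2.88e-01


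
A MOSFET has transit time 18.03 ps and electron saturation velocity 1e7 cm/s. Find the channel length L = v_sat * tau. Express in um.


Step 1: tau in seconds = 18.03 ps * 1e-12 = 1.8030e-11 s
Step 2: L = v_sat * tau = 1e7 * 1.8030e-11 = 1.8030e-04 cm
Step 3: L in um = 1.8030e-04 * 1e4 = 1.803 um

1.803


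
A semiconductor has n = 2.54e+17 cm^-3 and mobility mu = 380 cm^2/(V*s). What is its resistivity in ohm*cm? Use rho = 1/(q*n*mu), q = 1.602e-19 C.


Step 1: sigma = q * n * mu = 1.602e-19 * 2.54e+17 * 380 = 1.54625e+01 S/cm
Step 2: rho = 1 / sigma = 1 / 1.54625e+01 = 0.06467 ohm*cm

0.06467


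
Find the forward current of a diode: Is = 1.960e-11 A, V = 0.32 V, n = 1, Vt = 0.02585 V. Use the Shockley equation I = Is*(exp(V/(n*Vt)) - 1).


Step 1: V/(n*Vt) = 0.32/(1*0.02585) = 12.3791
Step 2: exp(12.3791) = 2.3778e+05
Step 3: I = 1.960e-11 * (2.3778e+05 - 1) = 4.66e-06 A

4.66e-06


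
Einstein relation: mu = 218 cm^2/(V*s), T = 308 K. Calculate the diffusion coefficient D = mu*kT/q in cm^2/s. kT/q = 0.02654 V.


Step 1: D = mu * (kT/q)
Step 2: D = 218 * 0.02654
Step 3: D = 5.79 cm^2/s

5.79


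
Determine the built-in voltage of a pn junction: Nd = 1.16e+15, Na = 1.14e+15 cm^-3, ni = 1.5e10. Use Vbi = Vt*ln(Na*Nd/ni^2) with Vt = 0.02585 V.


Step 1: Compute Na*Nd/ni^2 = 1.14e+15 * 1.16e+15 / (1.5e10)^2 = 5.8773e+09
Step 2: ln(5.8773e+09) = 22.4944
Step 3: Vbi = 0.02585 * 22.4944 = 0.581 V

0.581


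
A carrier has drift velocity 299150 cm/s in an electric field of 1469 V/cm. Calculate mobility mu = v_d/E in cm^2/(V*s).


Step 1: mu = v_d / E
Step 2: mu = 299150 / 1469
Step 3: mu = 203.64 cm^2/(V*s)

203.64


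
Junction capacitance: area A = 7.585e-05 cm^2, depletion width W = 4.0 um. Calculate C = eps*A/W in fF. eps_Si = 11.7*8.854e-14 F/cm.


Step 1: eps_Si = 11.7 * 8.854e-14 = 1.035918e-12 F/cm
Step 2: W in cm = 4.0 * 1e-4 = 4.00e-04 cm
Step 3: C = 1.035918e-12 * 7.585e-05 / 4.00e-04 = 1.964360e-13 F
Step 4: C = 196.44 fF

196.44


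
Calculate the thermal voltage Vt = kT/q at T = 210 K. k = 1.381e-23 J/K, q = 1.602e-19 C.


Step 1: kT = 1.381e-23 * 210 = 2.9001e-21 J
Step 2: Vt = kT/q = 2.9001e-21 / 1.602e-19
Step 3: Vt = 0.0181 V

0.0181


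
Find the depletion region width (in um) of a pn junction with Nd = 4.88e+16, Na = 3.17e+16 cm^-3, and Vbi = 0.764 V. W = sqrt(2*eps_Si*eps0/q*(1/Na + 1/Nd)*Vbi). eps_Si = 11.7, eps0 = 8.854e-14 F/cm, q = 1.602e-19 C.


Step 1: 1/Na + 1/Nd = 1/3.17e+16 + 1/4.88e+16 = 5.20375e-17
Step 2: 2*eps*eps0/q = 2*11.7*8.854e-14/1.602e-19 = 1.293281e+07
Step 3: W^2 = 1.293281e+07 * 5.20375e-17 * 0.764 = 5.14165e-10
Step 4: W = sqrt(5.14165e-10) = 2.268e-05 cm = 0.2268 um

0.2268


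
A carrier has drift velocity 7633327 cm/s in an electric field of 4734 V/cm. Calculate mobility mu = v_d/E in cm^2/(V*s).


Step 1: mu = v_d / E
Step 2: mu = 7633327 / 4734
Step 3: mu = 1612.45 cm^2/(V*s)

1612.45


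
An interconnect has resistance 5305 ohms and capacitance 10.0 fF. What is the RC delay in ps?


Step 1: tau = R * C
Step 2: tau = 5305 * 10.0 fF = 5305 * 1.0e-14 F
Step 3: tau = 5.305e-11 s = 53.05 ps

53.05


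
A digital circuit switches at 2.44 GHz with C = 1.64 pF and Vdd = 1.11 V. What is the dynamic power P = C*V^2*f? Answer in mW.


Step 1: V^2 = 1.11^2 = 1.2321 V^2
Step 2: P = C*V^2*f = 1.64e-12 F * 1.2321 * 2.44e9 Hz
Step 3: P = 4.93037136e-03 W
Step 4: P = 4.93 mW

4.93


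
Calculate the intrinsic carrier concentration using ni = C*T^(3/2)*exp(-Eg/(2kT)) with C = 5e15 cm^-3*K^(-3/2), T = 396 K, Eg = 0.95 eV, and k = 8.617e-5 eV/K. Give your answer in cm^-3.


Step 1: Compute kT = 8.617e-5 * 396 = 0.03412332 eV
Step 2: Exponent = -Eg/(2kT) = -0.95/(2*0.03412332) = -13.92010
Step 3: T^(3/2) = 396^1.5 = 7880.30
Step 4: ni = 5e15 * 7880.30 * exp(-13.92010) = 3.55e+13 cm^-3

3.55e+13


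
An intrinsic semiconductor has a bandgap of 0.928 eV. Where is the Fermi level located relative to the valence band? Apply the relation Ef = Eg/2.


Step 1: For an intrinsic semiconductor, the Fermi level sits at midgap.
Step 2: Ef = Eg / 2 = 0.928 / 2 = 0.464 eV

0.464


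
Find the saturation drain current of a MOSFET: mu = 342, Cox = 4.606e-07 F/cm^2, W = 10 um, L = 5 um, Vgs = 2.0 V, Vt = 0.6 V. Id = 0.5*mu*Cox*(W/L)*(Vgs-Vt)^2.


Step 1: Overdrive voltage Vov = Vgs - Vt = 2.0 - 0.6 = 1.4 V
Step 2: W/L = 10/5 = 2
Step 3: Id = 0.5 * 342 * 4.606e-07 * 2 * 1.4^2
Step 4: Id = 3.09e-04 A

3.09e-04


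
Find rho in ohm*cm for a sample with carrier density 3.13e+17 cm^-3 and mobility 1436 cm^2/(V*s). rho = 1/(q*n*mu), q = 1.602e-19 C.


Step 1: sigma = q * n * mu = 1.602e-19 * 3.13e+17 * 1436 = 7.20048e+01 S/cm
Step 2: rho = 1 / sigma = 1 / 7.20048e+01 = 0.01389 ohm*cm

0.01389


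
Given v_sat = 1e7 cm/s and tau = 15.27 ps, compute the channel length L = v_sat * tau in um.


Step 1: tau in seconds = 15.27 ps * 1e-12 = 1.5270e-11 s
Step 2: L = v_sat * tau = 1e7 * 1.5270e-11 = 1.5270e-04 cm
Step 3: L in um = 1.5270e-04 * 1e4 = 1.527 um

1.527


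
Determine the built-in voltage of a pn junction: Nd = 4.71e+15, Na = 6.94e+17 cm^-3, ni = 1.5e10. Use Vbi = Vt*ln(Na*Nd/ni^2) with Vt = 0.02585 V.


Step 1: Compute Na*Nd/ni^2 = 6.94e+17 * 4.71e+15 / (1.5e10)^2 = 1.4528e+13
Step 2: ln(1.4528e+13) = 30.3071
Step 3: Vbi = 0.02585 * 30.3071 = 0.783 V

0.783


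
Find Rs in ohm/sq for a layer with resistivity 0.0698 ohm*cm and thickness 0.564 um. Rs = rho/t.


Step 1: Convert thickness to cm: t = 0.564 um = 5.6400e-05 cm
Step 2: Rs = rho / t = 0.0698 / 5.6400e-05
Step 3: Rs = 1237.6 ohm/sq

1237.6


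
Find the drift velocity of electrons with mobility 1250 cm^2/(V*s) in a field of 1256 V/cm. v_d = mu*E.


Step 1: v_d = mu * E
Step 2: v_d = 1250 * 1256 = 1570000
Step 3: v_d = 1.57e+06 cm/s

1.57e+06


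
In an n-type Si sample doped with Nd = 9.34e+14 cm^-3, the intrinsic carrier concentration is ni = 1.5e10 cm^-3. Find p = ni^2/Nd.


Step 1: Since Nd >> ni, n ≈ Nd = 9.34e+14 cm^-3
Step 2: p = ni^2 / n = (1.5e10)^2 / 9.34e+14
Step 3: p = 2.25e20 / 9.34e+14 = 2.41e+05 cm^-3

2.41e+05


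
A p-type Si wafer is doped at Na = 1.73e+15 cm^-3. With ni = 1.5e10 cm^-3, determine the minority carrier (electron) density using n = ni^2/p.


Step 1: Majority hole concentration p ≈ Na = 1.73e+15 cm^-3
Step 2: n = ni^2 / Na = (1.5e10)^2 / 1.73e+15
Step 3: n = 1.30e+05 cm^-3

1.30e+05


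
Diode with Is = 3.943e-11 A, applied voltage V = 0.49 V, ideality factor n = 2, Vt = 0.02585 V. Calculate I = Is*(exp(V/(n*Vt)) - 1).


Step 1: V/(n*Vt) = 0.49/(2*0.02585) = 9.4778
Step 2: exp(9.4778) = 1.3066e+04
Step 3: I = 3.943e-11 * (1.3066e+04 - 1) = 5.15e-07 A

5.15e-07


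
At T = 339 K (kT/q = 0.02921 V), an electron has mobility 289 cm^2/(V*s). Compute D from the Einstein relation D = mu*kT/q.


Step 1: D = mu * (kT/q)
Step 2: D = 289 * 0.02921
Step 3: D = 8.44 cm^2/s

8.44


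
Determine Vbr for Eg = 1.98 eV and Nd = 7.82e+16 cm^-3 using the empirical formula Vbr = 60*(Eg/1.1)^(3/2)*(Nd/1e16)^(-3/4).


Step 1: Eg/1.1 = 1.98/1.1 = 1.800000
Step 2: (Eg/1.1)^1.5 = 1.800000^1.5 = 2.414953
Step 3: (Nd/1e16)^(-0.75) = (7.82)^(-0.75) = 0.213843
Step 4: Vbr = 60 * 2.414953 * 0.213843 = 31.0 V

31.0


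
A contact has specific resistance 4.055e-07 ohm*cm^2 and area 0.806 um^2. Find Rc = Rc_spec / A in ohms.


Step 1: Convert area to cm^2: 0.806 um^2 = 8.0600e-09 cm^2
Step 2: Rc = Rc_spec / A = 4.055e-07 / 8.0600e-09
Step 3: Rc = 5.03e+01 ohms

5.03e+01


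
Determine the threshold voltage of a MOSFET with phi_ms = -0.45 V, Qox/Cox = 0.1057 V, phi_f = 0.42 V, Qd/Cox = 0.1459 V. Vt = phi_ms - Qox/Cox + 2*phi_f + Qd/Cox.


Step 1: Vt = phi_ms - Qox/Cox + 2*phi_f + Qd/Cox
Step 2: Vt = -0.45 - 0.1057 + 2*0.42 + 0.1459
Step 3: Vt = -0.45 - 0.1057 + 0.84 + 0.1459
Step 4: Vt = 0.4302 V

0.4302


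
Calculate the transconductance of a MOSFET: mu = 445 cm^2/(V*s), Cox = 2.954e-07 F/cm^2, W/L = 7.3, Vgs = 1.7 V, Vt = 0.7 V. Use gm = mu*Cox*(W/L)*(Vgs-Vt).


Step 1: Vov = Vgs - Vt = 1.7 - 0.7 = 1.0 V
Step 2: gm = mu * Cox * (W/L) * Vov
Step 3: gm = 445 * 2.954e-07 * 7.3 * 1.0 = 9.60e-04 S

9.60e-04


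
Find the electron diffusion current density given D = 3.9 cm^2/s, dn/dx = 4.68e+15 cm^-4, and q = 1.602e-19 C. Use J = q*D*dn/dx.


Step 1: J = q * D * (dn/dx)
Step 2: J = 1.602e-19 * 3.9 * 4.68e+15
Step 3: J = 2.92e-03 A/cm^2

2.92e-03


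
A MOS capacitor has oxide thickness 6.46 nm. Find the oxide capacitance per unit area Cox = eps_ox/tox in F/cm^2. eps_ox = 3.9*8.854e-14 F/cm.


Step 1: eps_ox = 3.9 * 8.854e-14 = 3.45306e-13 F/cm
Step 2: tox in cm = 6.46 nm * 1e-7 = 6.4600e-07 cm
Step 3: Cox = 3.45306e-13 / 6.4600e-07 = 5.35e-07 F/cm^2

5.35e-07


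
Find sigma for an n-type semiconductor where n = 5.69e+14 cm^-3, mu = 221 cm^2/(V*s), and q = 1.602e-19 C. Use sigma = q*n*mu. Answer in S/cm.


Step 1: sigma = q * n * mu
Step 2: sigma = 1.602e-19 * 5.69e+14 * 221
Step 3: sigma = 2.014e-02 S/cm

2.014e-02


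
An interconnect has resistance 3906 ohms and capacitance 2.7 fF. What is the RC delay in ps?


Step 1: tau = R * C
Step 2: tau = 3906 * 2.7 fF = 3906 * 2.7e-15 F
Step 3: tau = 1.05462e-11 s = 10.5462 ps

10.5462


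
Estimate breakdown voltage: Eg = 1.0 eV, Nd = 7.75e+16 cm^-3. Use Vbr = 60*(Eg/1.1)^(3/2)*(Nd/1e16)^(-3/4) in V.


Step 1: Eg/1.1 = 1.0/1.1 = 0.909091
Step 2: (Eg/1.1)^1.5 = 0.909091^1.5 = 0.866784
Step 3: (Nd/1e16)^(-0.75) = (7.75)^(-0.75) = 0.215290
Step 4: Vbr = 60 * 0.866784 * 0.215290 = 11.2 V

11.2


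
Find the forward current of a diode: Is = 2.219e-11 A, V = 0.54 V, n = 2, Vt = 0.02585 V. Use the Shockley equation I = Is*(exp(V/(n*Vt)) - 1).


Step 1: V/(n*Vt) = 0.54/(2*0.02585) = 10.4449
Step 2: exp(10.4449) = 3.4369e+04
Step 3: I = 2.219e-11 * (3.4369e+04 - 1) = 7.63e-07 A

7.63e-07


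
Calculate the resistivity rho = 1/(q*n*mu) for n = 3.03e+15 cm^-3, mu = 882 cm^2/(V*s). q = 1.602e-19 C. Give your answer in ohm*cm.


Step 1: sigma = q * n * mu = 1.602e-19 * 3.03e+15 * 882 = 4.28128e-01 S/cm
Step 2: rho = 1 / sigma = 1 / 4.28128e-01 = 2.336 ohm*cm

2.336


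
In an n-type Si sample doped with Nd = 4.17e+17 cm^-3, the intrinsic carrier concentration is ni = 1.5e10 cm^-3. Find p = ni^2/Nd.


Step 1: Since Nd >> ni, n ≈ Nd = 4.17e+17 cm^-3
Step 2: p = ni^2 / n = (1.5e10)^2 / 4.17e+17
Step 3: p = 2.25e20 / 4.17e+17 = 5.40e+02 cm^-3

5.40e+02


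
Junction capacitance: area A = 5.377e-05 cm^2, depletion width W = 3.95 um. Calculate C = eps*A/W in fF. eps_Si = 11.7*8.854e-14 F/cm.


Step 1: eps_Si = 11.7 * 8.854e-14 = 1.035918e-12 F/cm
Step 2: W in cm = 3.95 * 1e-4 = 3.95e-04 cm
Step 3: C = 1.035918e-12 * 5.377e-05 / 3.95e-04 = 1.410160e-13 F
Step 4: C = 141.02 fF

141.02


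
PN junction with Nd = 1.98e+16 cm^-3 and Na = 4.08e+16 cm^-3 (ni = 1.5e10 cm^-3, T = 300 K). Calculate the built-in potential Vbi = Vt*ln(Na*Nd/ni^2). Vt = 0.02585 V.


Step 1: Compute Na*Nd/ni^2 = 4.08e+16 * 1.98e+16 / (1.5e10)^2 = 3.5904e+12
Step 2: ln(3.5904e+12) = 28.9093
Step 3: Vbi = 0.02585 * 28.9093 = 0.747 V

0.747


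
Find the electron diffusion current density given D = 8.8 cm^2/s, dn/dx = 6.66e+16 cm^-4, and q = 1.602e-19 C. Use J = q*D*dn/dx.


Step 1: J = q * D * (dn/dx)
Step 2: J = 1.602e-19 * 8.8 * 6.66e+16
Step 3: J = 9.39e-02 A/cm^2

9.39e-02


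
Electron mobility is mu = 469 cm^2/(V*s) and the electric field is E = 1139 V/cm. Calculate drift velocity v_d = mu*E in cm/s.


Step 1: v_d = mu * E
Step 2: v_d = 469 * 1139 = 534191
Step 3: v_d = 5.34e+05 cm/s

5.34e+05


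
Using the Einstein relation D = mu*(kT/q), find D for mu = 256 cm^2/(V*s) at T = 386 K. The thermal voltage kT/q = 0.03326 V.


Step 1: D = mu * (kT/q)
Step 2: D = 256 * 0.03326
Step 3: D = 8.51 cm^2/s

8.51


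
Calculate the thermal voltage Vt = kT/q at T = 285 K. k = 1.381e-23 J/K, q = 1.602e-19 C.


Step 1: kT = 1.381e-23 * 285 = 3.93585e-21 J
Step 2: Vt = kT/q = 3.93585e-21 / 1.602e-19
Step 3: Vt = 0.02457 V

0.02457


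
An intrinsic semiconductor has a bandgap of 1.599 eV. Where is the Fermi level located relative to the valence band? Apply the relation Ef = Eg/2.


Step 1: For an intrinsic semiconductor, the Fermi level sits at midgap.
Step 2: Ef = Eg / 2 = 1.599 / 2 = 0.7995 eV

0.7995


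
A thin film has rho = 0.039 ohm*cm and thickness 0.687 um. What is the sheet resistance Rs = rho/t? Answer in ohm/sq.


Step 1: Convert thickness to cm: t = 0.687 um = 6.8700e-05 cm
Step 2: Rs = rho / t = 0.039 / 6.8700e-05
Step 3: Rs = 567.7 ohm/sq

567.7


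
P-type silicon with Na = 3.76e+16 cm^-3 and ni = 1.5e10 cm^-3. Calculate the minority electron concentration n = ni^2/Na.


Step 1: Majority hole concentration p ≈ Na = 3.76e+16 cm^-3
Step 2: n = ni^2 / Na = (1.5e10)^2 / 3.76e+16
Step 3: n = 5.98e+03 cm^-3

5.98e+03


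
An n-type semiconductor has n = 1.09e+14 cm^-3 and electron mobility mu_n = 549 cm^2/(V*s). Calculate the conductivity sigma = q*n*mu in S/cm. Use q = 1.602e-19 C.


Step 1: sigma = q * n * mu
Step 2: sigma = 1.602e-19 * 1.09e+14 * 549
Step 3: sigma = 9.587e-03 S/cm

9.587e-03


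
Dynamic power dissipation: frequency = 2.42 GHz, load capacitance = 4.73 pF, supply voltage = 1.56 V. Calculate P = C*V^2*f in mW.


Step 1: V^2 = 1.56^2 = 2.4336 V^2
Step 2: P = C*V^2*f = 4.73e-12 F * 2.4336 * 2.42e9 Hz
Step 3: P = 2.785644576e-02 W
Step 4: P = 27.856 mW

27.856


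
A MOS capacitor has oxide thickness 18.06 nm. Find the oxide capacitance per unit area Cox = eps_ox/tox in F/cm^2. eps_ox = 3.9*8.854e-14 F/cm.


Step 1: eps_ox = 3.9 * 8.854e-14 = 3.45306e-13 F/cm
Step 2: tox in cm = 18.06 nm * 1e-7 = 1.8060e-06 cm
Step 3: Cox = 3.45306e-13 / 1.8060e-06 = 1.91e-07 F/cm^2

1.91e-07


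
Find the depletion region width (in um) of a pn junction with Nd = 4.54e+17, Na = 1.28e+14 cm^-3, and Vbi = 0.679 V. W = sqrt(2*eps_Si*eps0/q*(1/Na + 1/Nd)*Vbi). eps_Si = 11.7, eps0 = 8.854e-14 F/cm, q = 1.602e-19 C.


Step 1: 1/Na + 1/Nd = 1/1.28e+14 + 1/4.54e+17 = 7.81470e-15
Step 2: 2*eps*eps0/q = 2*11.7*8.854e-14/1.602e-19 = 1.293281e+07
Step 3: W^2 = 1.293281e+07 * 7.81470e-15 * 0.679 = 6.86238e-08
Step 4: W = sqrt(6.86238e-08) = 2.620e-04 cm = 2.62 um

2.62


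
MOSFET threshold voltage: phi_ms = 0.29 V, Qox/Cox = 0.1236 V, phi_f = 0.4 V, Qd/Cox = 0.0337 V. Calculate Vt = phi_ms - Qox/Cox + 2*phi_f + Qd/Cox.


Step 1: Vt = phi_ms - Qox/Cox + 2*phi_f + Qd/Cox
Step 2: Vt = 0.29 - 0.1236 + 2*0.4 + 0.0337
Step 3: Vt = 0.29 - 0.1236 + 0.8 + 0.0337
Step 4: Vt = 1.0001 V

1.0001


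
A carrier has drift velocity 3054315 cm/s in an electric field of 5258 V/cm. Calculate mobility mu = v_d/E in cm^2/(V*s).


Step 1: mu = v_d / E
Step 2: mu = 3054315 / 5258
Step 3: mu = 580.89 cm^2/(V*s)

580.89


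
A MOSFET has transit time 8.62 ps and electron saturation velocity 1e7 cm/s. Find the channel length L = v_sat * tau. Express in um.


Step 1: tau in seconds = 8.62 ps * 1e-12 = 8.6200e-12 s
Step 2: L = v_sat * tau = 1e7 * 8.6200e-12 = 8.6200e-05 cm
Step 3: L in um = 8.6200e-05 * 1e4 = 0.862 um

0.862


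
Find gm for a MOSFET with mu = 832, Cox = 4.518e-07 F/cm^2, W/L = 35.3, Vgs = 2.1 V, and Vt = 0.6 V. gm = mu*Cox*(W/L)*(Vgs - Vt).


Step 1: Vov = Vgs - Vt = 2.1 - 0.6 = 1.5 V
Step 2: gm = mu * Cox * (W/L) * Vov
Step 3: gm = 832 * 4.518e-07 * 35.3 * 1.5 = 1.99e-02 S

1.99e-02


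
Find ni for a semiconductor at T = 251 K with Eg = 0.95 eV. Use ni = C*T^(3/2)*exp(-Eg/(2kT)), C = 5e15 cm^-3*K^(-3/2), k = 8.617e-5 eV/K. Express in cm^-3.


Step 1: Compute kT = 8.617e-5 * 251 = 0.02162867 eV
Step 2: Exponent = -Eg/(2kT) = -0.95/(2*0.02162867) = -21.96159
Step 3: T^(3/2) = 251^1.5 = 3976.59
Step 4: ni = 5e15 * 3976.59 * exp(-21.96159) = 5.76e+09 cm^-3

5.76e+09


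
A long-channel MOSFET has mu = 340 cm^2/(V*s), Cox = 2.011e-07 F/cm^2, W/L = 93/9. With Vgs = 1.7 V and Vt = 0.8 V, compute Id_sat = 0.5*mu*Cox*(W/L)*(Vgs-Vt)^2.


Step 1: Overdrive voltage Vov = Vgs - Vt = 1.7 - 0.8 = 0.9 V
Step 2: W/L = 93/9 = 10.3333
Step 3: Id = 0.5 * 340 * 2.011e-07 * 10.3333 * 0.9^2
Step 4: Id = 2.86e-04 A

2.86e-04


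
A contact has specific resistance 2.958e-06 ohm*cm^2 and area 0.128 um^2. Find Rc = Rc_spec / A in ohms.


Step 1: Convert area to cm^2: 0.128 um^2 = 1.2800e-09 cm^2
Step 2: Rc = Rc_spec / A = 2.958e-06 / 1.2800e-09
Step 3: Rc = 2.31e+03 ohms

2.31e+03


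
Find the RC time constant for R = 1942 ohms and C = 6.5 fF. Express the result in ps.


Step 1: tau = R * C
Step 2: tau = 1942 * 6.5 fF = 1942 * 6.5e-15 F
Step 3: tau = 1.2623e-11 s = 12.623 ps

12.623


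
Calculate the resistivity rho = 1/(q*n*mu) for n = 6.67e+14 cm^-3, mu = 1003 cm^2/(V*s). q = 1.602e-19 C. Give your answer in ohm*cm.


Step 1: sigma = q * n * mu = 1.602e-19 * 6.67e+14 * 1003 = 1.07174e-01 S/cm
Step 2: rho = 1 / sigma = 1 / 1.07174e-01 = 9.331 ohm*cm

9.331


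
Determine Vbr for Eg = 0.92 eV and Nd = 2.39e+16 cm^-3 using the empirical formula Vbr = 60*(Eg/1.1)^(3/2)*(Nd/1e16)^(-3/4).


Step 1: Eg/1.1 = 0.92/1.1 = 0.836364
Step 2: (Eg/1.1)^1.5 = 0.836364^1.5 = 0.764879
Step 3: (Nd/1e16)^(-0.75) = (2.39)^(-0.75) = 0.520237
Step 4: Vbr = 60 * 0.764879 * 0.520237 = 23.9 V

23.9


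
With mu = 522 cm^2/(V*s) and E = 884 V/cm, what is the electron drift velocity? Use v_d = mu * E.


Step 1: v_d = mu * E
Step 2: v_d = 522 * 884 = 461448
Step 3: v_d = 4.61e+05 cm/s

4.61e+05


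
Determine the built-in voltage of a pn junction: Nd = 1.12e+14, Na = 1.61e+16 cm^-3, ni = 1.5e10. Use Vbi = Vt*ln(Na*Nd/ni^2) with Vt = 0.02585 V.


Step 1: Compute Na*Nd/ni^2 = 1.61e+16 * 1.12e+14 / (1.5e10)^2 = 8.0142e+09
Step 2: ln(8.0142e+09) = 22.8045
Step 3: Vbi = 0.02585 * 22.8045 = 0.589 V

0.589


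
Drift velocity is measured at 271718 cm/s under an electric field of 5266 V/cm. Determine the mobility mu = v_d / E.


Step 1: mu = v_d / E
Step 2: mu = 271718 / 5266
Step 3: mu = 51.6 cm^2/(V*s)

51.6


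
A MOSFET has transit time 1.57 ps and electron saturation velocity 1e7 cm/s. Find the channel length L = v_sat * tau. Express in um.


Step 1: tau in seconds = 1.57 ps * 1e-12 = 1.5700e-12 s
Step 2: L = v_sat * tau = 1e7 * 1.5700e-12 = 1.5700e-05 cm
Step 3: L in um = 1.5700e-05 * 1e4 = 0.157 um

0.157


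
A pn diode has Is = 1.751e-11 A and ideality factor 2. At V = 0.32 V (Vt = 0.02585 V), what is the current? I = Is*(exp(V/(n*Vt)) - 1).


Step 1: V/(n*Vt) = 0.32/(2*0.02585) = 6.1896
Step 2: exp(6.1896) = 4.8765e+02
Step 3: I = 1.751e-11 * (4.8765e+02 - 1) = 8.52e-09 A

8.52e-09


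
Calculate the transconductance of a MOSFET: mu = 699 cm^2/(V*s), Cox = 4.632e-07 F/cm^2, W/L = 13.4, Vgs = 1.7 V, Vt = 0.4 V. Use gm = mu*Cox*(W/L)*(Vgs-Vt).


Step 1: Vov = Vgs - Vt = 1.7 - 0.4 = 1.3 V
Step 2: gm = mu * Cox * (W/L) * Vov
Step 3: gm = 699 * 4.632e-07 * 13.4 * 1.3 = 5.64e-03 S

5.64e-03


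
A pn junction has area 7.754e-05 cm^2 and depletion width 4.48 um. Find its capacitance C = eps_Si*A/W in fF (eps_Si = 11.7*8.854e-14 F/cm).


Step 1: eps_Si = 11.7 * 8.854e-14 = 1.035918e-12 F/cm
Step 2: W in cm = 4.48 * 1e-4 = 4.48e-04 cm
Step 3: C = 1.035918e-12 * 7.754e-05 / 4.48e-04 = 1.792971e-13 F
Step 4: C = 179.3 fF

179.3


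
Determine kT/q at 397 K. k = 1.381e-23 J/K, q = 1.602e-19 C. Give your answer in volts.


Step 1: kT = 1.381e-23 * 397 = 5.48257e-21 J
Step 2: Vt = kT/q = 5.48257e-21 / 1.602e-19
Step 3: Vt = 0.03422 V

0.03422


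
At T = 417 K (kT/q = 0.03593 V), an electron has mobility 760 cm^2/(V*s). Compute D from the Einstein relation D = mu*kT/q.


Step 1: D = mu * (kT/q)
Step 2: D = 760 * 0.03593
Step 3: D = 27.31 cm^2/s

27.31


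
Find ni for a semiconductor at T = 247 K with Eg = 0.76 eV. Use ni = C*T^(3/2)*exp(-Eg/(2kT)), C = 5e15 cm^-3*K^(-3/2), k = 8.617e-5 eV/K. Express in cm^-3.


Step 1: Compute kT = 8.617e-5 * 247 = 0.02128399 eV
Step 2: Exponent = -Eg/(2kT) = -0.76/(2*0.02128399) = -17.85380
Step 3: T^(3/2) = 247^1.5 = 3881.91
Step 4: ni = 5e15 * 3881.91 * exp(-17.85380) = 3.42e+11 cm^-3

3.42e+11


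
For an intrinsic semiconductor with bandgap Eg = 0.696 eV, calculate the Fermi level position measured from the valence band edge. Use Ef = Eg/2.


Step 1: For an intrinsic semiconductor, the Fermi level sits at midgap.
Step 2: Ef = Eg / 2 = 0.696 / 2 = 0.348 eV

0.348


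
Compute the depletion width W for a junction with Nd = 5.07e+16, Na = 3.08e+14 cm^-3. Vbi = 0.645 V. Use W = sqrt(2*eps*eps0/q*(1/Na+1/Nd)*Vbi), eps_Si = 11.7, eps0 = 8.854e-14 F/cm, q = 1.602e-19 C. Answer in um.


Step 1: 1/Na + 1/Nd = 1/3.08e+14 + 1/5.07e+16 = 3.26648e-15
Step 2: 2*eps*eps0/q = 2*11.7*8.854e-14/1.602e-19 = 1.293281e+07
Step 3: W^2 = 1.293281e+07 * 3.26648e-15 * 0.645 = 2.72479e-08
Step 4: W = sqrt(2.72479e-08) = 1.651e-04 cm = 1.651 um

1.651


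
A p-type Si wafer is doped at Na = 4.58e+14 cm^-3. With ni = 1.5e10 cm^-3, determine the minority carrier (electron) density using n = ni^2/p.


Step 1: Majority hole concentration p ≈ Na = 4.58e+14 cm^-3
Step 2: n = ni^2 / Na = (1.5e10)^2 / 4.58e+14
Step 3: n = 4.91e+05 cm^-3

4.91e+05


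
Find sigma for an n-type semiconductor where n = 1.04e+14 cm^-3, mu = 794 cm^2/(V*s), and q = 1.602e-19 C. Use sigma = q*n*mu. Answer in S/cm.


Step 1: sigma = q * n * mu
Step 2: sigma = 1.602e-19 * 1.04e+14 * 794
Step 3: sigma = 1.323e-02 S/cm

1.323e-02


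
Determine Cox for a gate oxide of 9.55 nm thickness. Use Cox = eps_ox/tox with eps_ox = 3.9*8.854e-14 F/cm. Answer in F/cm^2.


Step 1: eps_ox = 3.9 * 8.854e-14 = 3.45306e-13 F/cm
Step 2: tox in cm = 9.55 nm * 1e-7 = 9.5500e-07 cm
Step 3: Cox = 3.45306e-13 / 9.5500e-07 = 3.62e-07 F/cm^2

3.62e-07


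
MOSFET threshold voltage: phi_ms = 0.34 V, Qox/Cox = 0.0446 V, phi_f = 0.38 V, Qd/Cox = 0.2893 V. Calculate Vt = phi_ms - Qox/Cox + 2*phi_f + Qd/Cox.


Step 1: Vt = phi_ms - Qox/Cox + 2*phi_f + Qd/Cox
Step 2: Vt = 0.34 - 0.0446 + 2*0.38 + 0.2893
Step 3: Vt = 0.34 - 0.0446 + 0.76 + 0.2893
Step 4: Vt = 1.3447 V

1.3447


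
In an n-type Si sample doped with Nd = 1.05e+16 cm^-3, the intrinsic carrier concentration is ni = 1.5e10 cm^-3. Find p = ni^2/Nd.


Step 1: Since Nd >> ni, n ≈ Nd = 1.05e+16 cm^-3
Step 2: p = ni^2 / n = (1.5e10)^2 / 1.05e+16
Step 3: p = 2.25e20 / 1.05e+16 = 2.14e+04 cm^-3

2.14e+04


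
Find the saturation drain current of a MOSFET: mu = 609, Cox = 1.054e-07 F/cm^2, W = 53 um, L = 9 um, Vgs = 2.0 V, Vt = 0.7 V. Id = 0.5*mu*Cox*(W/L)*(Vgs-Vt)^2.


Step 1: Overdrive voltage Vov = Vgs - Vt = 2.0 - 0.7 = 1.3 V
Step 2: W/L = 53/9 = 5.88889
Step 3: Id = 0.5 * 609 * 1.054e-07 * 5.88889 * 1.3^2
Step 4: Id = 3.19e-04 A

3.19e-04


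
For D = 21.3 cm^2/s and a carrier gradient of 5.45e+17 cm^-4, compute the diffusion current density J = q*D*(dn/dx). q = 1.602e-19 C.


Step 1: J = q * D * (dn/dx)
Step 2: J = 1.602e-19 * 21.3 * 5.45e+17
Step 3: J = 1.86e+00 A/cm^2

1.86e+00


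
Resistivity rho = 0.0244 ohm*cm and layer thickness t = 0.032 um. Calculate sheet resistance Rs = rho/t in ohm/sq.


Step 1: Convert thickness to cm: t = 0.032 um = 3.2000e-06 cm
Step 2: Rs = rho / t = 0.0244 / 3.2000e-06
Step 3: Rs = 7625.0 ohm/sq

7625.0


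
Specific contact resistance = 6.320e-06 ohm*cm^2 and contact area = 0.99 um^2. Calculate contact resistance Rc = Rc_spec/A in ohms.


Step 1: Convert area to cm^2: 0.99 um^2 = 9.9000e-09 cm^2
Step 2: Rc = Rc_spec / A = 6.320e-06 / 9.9000e-09
Step 3: Rc = 6.38e+02 ohms

6.38e+02


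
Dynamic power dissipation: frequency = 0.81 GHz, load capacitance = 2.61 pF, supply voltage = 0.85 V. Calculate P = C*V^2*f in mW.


Step 1: V^2 = 0.85^2 = 0.7225 V^2
Step 2: P = C*V^2*f = 2.61e-12 F * 0.7225 * 0.81e9 Hz
Step 3: P = 1.52743725e-03 W
Step 4: P = 1.527 mW

1.527


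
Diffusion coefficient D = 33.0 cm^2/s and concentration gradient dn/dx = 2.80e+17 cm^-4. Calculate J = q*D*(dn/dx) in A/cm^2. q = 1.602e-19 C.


Step 1: J = q * D * (dn/dx)
Step 2: J = 1.602e-19 * 33.0 * 2.80e+17
Step 3: J = 1.48e+00 A/cm^2

1.48e+00


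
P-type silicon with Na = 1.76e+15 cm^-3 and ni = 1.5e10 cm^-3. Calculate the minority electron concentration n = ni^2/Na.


Step 1: Majority hole concentration p ≈ Na = 1.76e+15 cm^-3
Step 2: n = ni^2 / Na = (1.5e10)^2 / 1.76e+15
Step 3: n = 1.28e+05 cm^-3

1.28e+05


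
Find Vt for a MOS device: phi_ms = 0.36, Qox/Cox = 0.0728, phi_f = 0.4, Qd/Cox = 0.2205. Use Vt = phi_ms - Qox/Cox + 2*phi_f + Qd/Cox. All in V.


Step 1: Vt = phi_ms - Qox/Cox + 2*phi_f + Qd/Cox
Step 2: Vt = 0.36 - 0.0728 + 2*0.4 + 0.2205
Step 3: Vt = 0.36 - 0.0728 + 0.8 + 0.2205
Step 4: Vt = 1.3077 V

1.3077


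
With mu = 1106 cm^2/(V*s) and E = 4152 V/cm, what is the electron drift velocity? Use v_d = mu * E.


Step 1: v_d = mu * E
Step 2: v_d = 1106 * 4152 = 4592112
Step 3: v_d = 4.59e+06 cm/s

4.59e+06


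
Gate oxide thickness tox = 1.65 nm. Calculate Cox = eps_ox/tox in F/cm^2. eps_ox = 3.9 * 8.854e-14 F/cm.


Step 1: eps_ox = 3.9 * 8.854e-14 = 3.45306e-13 F/cm
Step 2: tox in cm = 1.65 nm * 1e-7 = 1.6500e-07 cm
Step 3: Cox = 3.45306e-13 / 1.6500e-07 = 2.09e-06 F/cm^2

2.09e-06


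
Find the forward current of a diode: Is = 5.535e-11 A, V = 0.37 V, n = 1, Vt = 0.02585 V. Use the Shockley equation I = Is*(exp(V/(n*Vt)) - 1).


Step 1: V/(n*Vt) = 0.37/(1*0.02585) = 14.3133
Step 2: exp(14.3133) = 1.6451e+06
Step 3: I = 5.535e-11 * (1.6451e+06 - 1) = 9.11e-05 A

9.11e-05


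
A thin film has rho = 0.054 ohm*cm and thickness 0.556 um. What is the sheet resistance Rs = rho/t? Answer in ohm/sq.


Step 1: Convert thickness to cm: t = 0.556 um = 5.5600e-05 cm
Step 2: Rs = rho / t = 0.054 / 5.5600e-05
Step 3: Rs = 971.2 ohm/sq

971.2


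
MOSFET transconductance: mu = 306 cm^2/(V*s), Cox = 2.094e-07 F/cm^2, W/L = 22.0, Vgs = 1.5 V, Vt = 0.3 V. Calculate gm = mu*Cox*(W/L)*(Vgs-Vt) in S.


Step 1: Vov = Vgs - Vt = 1.5 - 0.3 = 1.2 V
Step 2: gm = mu * Cox * (W/L) * Vov
Step 3: gm = 306 * 2.094e-07 * 22.0 * 1.2 = 1.69e-03 S

1.69e-03
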